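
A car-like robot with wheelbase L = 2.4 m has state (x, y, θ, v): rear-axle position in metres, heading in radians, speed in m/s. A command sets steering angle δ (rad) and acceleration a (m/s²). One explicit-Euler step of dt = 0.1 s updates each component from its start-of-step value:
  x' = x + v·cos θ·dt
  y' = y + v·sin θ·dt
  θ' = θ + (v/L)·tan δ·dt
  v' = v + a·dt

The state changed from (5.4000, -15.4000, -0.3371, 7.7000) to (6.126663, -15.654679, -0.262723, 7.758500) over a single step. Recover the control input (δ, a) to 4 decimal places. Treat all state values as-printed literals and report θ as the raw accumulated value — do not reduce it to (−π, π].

a = (v'−v)/dt = (0.058500)/0.1 = 0.5850
Δθ = θ'−θ = 0.074377;  (v·dt/L) = 7.7000·0.1/2.4 = 0.320833
tan δ = Δθ·L/(v·dt) = 0.231824  →  δ = 0.2278

δ = 0.2278, a = 0.5850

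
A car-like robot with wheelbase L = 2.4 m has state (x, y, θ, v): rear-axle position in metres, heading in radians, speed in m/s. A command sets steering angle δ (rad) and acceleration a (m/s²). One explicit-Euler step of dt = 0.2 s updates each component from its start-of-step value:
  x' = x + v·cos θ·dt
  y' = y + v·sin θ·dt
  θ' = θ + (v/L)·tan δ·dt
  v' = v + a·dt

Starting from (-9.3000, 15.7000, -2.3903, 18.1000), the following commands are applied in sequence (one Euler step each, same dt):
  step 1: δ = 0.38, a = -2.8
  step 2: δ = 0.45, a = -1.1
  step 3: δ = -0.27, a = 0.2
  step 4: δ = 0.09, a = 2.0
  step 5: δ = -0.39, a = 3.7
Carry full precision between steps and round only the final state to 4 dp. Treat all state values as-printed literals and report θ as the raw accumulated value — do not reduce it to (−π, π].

(-9.9877, -0.1790, -1.9590, 18.5000)

after step 1 (δ=0.38, a=-2.8): (-11.945522, 13.229046, -1.787852, 17.540000)
after step 2 (δ=0.45, a=-1.1): (-12.700990, 9.803359, -1.081787, 17.320000)
after step 3 (δ=-0.27, a=0.2): (-11.073771, 6.745344, -1.481241, 17.360000)
after step 4 (δ=0.09, a=2.0): (-10.763251, 3.287258, -1.350689, 17.760000)
after step 5 (δ=-0.39, a=3.7): (-9.987725, -0.179046, -1.959050, 18.500000)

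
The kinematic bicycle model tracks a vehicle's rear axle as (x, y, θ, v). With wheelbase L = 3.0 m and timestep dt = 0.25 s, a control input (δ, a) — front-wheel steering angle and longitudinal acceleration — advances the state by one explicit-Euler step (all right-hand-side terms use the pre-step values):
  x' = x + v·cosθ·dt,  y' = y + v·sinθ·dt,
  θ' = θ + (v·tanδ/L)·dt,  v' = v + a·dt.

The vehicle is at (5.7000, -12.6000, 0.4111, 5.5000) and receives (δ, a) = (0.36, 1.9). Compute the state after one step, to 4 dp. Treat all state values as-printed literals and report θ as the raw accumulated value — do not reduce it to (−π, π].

x' = 5.7000 + 5.5000·cos(0.4111)·0.25 = 6.9604
y' = -12.6000 + 5.5000·sin(0.4111)·0.25 = -12.0505
θ' = 0.4111 + (5.5000/3.0)·tan(0.36)·0.25 = 0.5836
v' = 5.5000 + 1.9000·0.25 = 5.9750

(6.9604, -12.0505, 0.5836, 5.9750)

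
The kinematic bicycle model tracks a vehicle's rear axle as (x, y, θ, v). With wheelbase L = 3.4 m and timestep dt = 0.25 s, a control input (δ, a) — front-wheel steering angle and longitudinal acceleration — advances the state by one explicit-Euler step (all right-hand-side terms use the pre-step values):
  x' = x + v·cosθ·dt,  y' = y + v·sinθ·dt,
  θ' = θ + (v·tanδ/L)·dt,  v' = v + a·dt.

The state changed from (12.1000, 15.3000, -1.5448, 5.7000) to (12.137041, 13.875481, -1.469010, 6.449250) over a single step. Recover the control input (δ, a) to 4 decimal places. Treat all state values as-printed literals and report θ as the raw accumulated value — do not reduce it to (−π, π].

a = (v'−v)/dt = (0.749250)/0.25 = 2.9970
Δθ = θ'−θ = 0.075790;  (v·dt/L) = 5.7000·0.25/3.4 = 0.419118
tan δ = Δθ·L/(v·dt) = 0.180832  →  δ = 0.1789

δ = 0.1789, a = 2.9970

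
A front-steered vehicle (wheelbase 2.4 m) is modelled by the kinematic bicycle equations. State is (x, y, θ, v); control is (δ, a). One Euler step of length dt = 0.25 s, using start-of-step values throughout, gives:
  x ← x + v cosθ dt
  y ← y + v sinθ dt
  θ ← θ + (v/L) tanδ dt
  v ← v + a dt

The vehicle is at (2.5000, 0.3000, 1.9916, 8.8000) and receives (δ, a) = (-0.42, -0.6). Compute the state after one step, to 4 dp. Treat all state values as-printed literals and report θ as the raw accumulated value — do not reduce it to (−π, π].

x' = 2.5000 + 8.8000·cos(1.9916)·0.25 = 1.6013
y' = 0.3000 + 8.8000·sin(1.9916)·0.25 = 2.3081
θ' = 1.9916 + (8.8000/2.4)·tan(-0.42)·0.25 = 1.5822
v' = 8.8000 − 0.6000·0.25 = 8.6500

(1.6013, 2.3081, 1.5822, 8.6500)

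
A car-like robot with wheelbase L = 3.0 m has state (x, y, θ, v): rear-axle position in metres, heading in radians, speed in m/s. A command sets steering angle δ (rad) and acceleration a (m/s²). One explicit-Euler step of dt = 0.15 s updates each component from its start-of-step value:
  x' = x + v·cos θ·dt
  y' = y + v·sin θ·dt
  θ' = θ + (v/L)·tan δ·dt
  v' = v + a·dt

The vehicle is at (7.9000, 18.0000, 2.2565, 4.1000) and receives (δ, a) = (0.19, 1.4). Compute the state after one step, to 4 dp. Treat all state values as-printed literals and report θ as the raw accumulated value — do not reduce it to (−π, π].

(7.5106, 18.4760, 2.2959, 4.3100)

x' = 7.9000 + 4.1000·cos(2.2565)·0.15 = 7.5106
y' = 18.0000 + 4.1000·sin(2.2565)·0.15 = 18.4760
θ' = 2.2565 + (4.1000/3.0)·tan(0.19)·0.15 = 2.2959
v' = 4.1000 + 1.4000·0.15 = 4.3100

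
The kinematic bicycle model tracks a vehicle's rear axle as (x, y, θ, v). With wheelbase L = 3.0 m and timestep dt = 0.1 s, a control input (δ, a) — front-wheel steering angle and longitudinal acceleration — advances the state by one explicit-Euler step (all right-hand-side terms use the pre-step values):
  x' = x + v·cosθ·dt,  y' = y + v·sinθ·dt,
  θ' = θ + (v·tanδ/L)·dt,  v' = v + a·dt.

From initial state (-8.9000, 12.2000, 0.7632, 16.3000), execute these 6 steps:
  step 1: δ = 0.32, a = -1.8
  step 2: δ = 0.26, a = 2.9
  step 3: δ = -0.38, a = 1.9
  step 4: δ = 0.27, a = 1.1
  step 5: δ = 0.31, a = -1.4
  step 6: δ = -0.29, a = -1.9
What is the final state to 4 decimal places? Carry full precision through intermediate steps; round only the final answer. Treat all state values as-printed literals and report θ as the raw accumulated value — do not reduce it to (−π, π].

after step 1 (δ=0.32, a=-1.8): (-7.722117, 13.326717, 0.943255, 16.120000)
after step 2 (δ=0.26, a=2.9): (-6.775621, 14.631588, 1.086197, 16.410000)
after step 3 (δ=-0.38, a=1.9): (-6.011155, 16.083646, 0.867718, 16.600000)
after step 4 (δ=0.27, a=1.1): (-4.937851, 17.349987, 1.020858, 16.710000)
after step 5 (δ=0.31, a=-1.4): (-4.064528, 18.774609, 1.199280, 16.570000)
after step 6 (δ=-0.29, a=-1.9): (-3.462990, 20.318565, 1.034457, 16.380000)

(-3.4630, 20.3186, 1.0345, 16.3800)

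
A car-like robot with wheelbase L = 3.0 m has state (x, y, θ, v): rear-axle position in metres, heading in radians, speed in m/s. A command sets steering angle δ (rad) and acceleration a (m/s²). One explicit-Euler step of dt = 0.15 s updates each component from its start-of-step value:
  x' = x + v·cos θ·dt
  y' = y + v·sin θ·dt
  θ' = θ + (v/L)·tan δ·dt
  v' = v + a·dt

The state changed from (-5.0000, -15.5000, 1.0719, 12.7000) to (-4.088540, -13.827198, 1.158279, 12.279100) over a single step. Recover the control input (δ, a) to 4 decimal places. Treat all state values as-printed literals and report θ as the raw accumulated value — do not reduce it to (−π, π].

δ = 0.1352, a = -2.8060

a = (v'−v)/dt = (-0.420900)/0.15 = -2.8060
Δθ = θ'−θ = 0.086379;  (v·dt/L) = 12.7000·0.15/3.0 = 0.635000
tan δ = Δθ·L/(v·dt) = 0.136030  →  δ = 0.1352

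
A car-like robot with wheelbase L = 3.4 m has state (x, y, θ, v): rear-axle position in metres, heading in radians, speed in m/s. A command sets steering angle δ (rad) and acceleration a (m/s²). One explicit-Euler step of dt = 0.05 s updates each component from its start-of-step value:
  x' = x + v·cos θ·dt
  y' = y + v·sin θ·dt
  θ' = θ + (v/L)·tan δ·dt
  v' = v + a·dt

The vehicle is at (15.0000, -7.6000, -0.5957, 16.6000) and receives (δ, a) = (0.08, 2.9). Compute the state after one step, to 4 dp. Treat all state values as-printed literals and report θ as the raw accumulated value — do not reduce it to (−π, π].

x' = 15.0000 + 16.6000·cos(-0.5957)·0.05 = 15.6870
y' = -7.6000 + 16.6000·sin(-0.5957)·0.05 = -8.0657
θ' = -0.5957 + (16.6000/3.4)·tan(0.08)·0.05 = -0.5761
v' = 16.6000 + 2.9000·0.05 = 16.7450

(15.6870, -8.0657, -0.5761, 16.7450)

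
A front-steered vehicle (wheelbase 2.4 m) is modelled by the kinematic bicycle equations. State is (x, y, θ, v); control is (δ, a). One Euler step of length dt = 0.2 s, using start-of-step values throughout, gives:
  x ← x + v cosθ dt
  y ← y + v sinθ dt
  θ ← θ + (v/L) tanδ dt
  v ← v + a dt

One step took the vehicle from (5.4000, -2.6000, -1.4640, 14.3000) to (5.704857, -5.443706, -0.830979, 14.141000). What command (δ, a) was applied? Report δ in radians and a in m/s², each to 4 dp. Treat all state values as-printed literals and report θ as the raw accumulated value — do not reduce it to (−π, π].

δ = 0.4883, a = -0.7950

a = (v'−v)/dt = (-0.159000)/0.2 = -0.7950
Δθ = θ'−θ = 0.633021;  (v·dt/L) = 14.3000·0.2/2.4 = 1.191667
tan δ = Δθ·L/(v·dt) = 0.531206  →  δ = 0.4883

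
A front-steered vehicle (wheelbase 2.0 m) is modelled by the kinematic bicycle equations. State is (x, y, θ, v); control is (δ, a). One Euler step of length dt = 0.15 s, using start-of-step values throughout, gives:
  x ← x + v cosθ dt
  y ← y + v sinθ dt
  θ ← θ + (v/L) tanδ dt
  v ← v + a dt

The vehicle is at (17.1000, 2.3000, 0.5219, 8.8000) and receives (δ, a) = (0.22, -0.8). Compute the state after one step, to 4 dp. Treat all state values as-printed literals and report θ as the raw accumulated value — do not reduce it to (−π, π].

(18.2443, 2.9581, 0.6695, 8.6800)

x' = 17.1000 + 8.8000·cos(0.5219)·0.15 = 18.2443
y' = 2.3000 + 8.8000·sin(0.5219)·0.15 = 2.9581
θ' = 0.5219 + (8.8000/2.0)·tan(0.22)·0.15 = 0.6695
v' = 8.8000 − 0.8000·0.15 = 8.6800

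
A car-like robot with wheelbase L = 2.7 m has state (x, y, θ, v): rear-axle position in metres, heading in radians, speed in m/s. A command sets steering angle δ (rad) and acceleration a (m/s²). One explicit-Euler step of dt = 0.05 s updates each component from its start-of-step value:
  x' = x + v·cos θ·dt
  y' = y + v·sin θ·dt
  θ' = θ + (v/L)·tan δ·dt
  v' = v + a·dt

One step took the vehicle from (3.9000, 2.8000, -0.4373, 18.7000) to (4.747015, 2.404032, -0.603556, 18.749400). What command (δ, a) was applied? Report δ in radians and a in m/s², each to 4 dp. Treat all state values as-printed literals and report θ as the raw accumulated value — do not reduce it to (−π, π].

a = (v'−v)/dt = (0.049400)/0.05 = 0.9880
Δθ = θ'−θ = -0.166256;  (v·dt/L) = 18.7000·0.05/2.7 = 0.346296
tan δ = Δθ·L/(v·dt) = -0.480098  →  δ = -0.4476

δ = -0.4476, a = 0.9880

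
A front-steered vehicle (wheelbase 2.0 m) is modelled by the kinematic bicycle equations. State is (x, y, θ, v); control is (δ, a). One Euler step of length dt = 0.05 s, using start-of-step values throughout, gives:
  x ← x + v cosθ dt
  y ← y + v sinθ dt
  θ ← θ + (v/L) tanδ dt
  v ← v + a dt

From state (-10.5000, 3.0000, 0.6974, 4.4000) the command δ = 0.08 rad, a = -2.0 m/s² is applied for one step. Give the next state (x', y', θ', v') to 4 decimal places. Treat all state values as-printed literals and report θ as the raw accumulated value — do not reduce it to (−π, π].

(-10.3314, 3.1413, 0.7062, 4.3000)

x' = -10.5000 + 4.4000·cos(0.6974)·0.05 = -10.3314
y' = 3.0000 + 4.4000·sin(0.6974)·0.05 = 3.1413
θ' = 0.6974 + (4.4000/2.0)·tan(0.08)·0.05 = 0.7062
v' = 4.4000 − 2.0000·0.05 = 4.3000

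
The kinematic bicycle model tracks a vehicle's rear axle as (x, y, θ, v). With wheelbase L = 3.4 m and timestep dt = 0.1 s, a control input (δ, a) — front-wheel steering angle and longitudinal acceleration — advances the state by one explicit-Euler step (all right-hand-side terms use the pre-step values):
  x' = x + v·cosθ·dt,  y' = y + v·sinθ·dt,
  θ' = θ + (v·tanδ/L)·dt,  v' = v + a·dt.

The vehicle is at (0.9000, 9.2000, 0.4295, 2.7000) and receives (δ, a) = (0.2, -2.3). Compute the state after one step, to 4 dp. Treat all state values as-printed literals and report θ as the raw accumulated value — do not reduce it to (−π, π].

x' = 0.9000 + 2.7000·cos(0.4295)·0.1 = 1.1455
y' = 9.2000 + 2.7000·sin(0.4295)·0.1 = 9.3124
θ' = 0.4295 + (2.7000/3.4)·tan(0.2)·0.1 = 0.4456
v' = 2.7000 − 2.3000·0.1 = 2.4700

(1.1455, 9.3124, 0.4456, 2.4700)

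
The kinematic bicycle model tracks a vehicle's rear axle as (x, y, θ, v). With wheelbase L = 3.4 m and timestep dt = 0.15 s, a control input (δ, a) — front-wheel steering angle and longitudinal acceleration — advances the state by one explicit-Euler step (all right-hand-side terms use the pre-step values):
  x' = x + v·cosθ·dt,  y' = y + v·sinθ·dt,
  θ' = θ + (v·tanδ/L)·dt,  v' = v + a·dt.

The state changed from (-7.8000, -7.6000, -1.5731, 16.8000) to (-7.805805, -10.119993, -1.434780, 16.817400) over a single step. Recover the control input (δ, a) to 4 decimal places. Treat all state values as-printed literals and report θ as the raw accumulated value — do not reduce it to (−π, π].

δ = 0.1845, a = 0.1160

a = (v'−v)/dt = (0.017400)/0.15 = 0.1160
Δθ = θ'−θ = 0.138320;  (v·dt/L) = 16.8000·0.15/3.4 = 0.741176
tan δ = Δθ·L/(v·dt) = 0.186622  →  δ = 0.1845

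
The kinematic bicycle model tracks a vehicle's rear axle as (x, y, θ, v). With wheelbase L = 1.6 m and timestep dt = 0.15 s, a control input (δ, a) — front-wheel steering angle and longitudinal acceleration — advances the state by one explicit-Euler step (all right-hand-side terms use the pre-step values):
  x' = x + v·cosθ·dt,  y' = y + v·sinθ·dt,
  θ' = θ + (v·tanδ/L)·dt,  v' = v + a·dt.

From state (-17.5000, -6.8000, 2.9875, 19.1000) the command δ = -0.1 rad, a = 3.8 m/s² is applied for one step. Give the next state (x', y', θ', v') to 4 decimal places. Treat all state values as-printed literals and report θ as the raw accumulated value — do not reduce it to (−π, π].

(-20.3311, -6.3603, 2.8078, 19.6700)

x' = -17.5000 + 19.1000·cos(2.9875)·0.15 = -20.3311
y' = -6.8000 + 19.1000·sin(2.9875)·0.15 = -6.3603
θ' = 2.9875 + (19.1000/1.6)·tan(-0.1)·0.15 = 2.8078
v' = 19.1000 + 3.8000·0.15 = 19.6700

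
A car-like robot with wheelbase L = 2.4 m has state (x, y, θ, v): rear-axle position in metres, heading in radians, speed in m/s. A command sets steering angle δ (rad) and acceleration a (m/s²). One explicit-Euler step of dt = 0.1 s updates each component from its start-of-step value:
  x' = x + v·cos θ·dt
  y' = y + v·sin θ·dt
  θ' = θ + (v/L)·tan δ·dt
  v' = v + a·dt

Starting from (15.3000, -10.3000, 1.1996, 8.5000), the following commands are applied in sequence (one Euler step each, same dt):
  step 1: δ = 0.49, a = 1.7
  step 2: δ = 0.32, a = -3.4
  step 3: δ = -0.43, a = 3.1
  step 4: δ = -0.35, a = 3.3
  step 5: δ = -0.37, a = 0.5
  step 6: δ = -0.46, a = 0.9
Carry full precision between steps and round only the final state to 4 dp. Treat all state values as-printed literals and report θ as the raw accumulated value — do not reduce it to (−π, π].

(16.7488, -5.3470, 0.8865, 9.1100)

after step 1 (δ=0.49, a=1.7): (15.608321, -9.507890, 1.388508, 8.670000)
after step 2 (δ=0.32, a=-3.4): (15.765491, -8.655255, 1.508223, 8.330000)
after step 3 (δ=-0.43, a=3.1): (15.817581, -7.823885, 1.349043, 8.640000)
after step 4 (δ=-0.35, a=3.3): (16.007609, -6.981042, 1.217633, 8.970000)
after step 5 (δ=-0.37, a=0.5): (16.317853, -6.139402, 1.072669, 9.020000)
after step 6 (δ=-0.46, a=0.9): (16.748811, -5.347014, 0.886463, 9.110000)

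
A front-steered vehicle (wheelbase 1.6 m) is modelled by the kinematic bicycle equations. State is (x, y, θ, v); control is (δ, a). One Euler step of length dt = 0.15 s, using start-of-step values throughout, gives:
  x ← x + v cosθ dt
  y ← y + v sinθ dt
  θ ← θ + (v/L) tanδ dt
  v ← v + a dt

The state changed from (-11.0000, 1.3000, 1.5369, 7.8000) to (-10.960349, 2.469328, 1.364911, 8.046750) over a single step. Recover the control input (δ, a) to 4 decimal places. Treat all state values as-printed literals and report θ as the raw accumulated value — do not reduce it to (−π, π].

δ = -0.2310, a = 1.6450

a = (v'−v)/dt = (0.246750)/0.15 = 1.6450
Δθ = θ'−θ = -0.171989;  (v·dt/L) = 7.8000·0.15/1.6 = 0.731250
tan δ = Δθ·L/(v·dt) = -0.235199  →  δ = -0.2310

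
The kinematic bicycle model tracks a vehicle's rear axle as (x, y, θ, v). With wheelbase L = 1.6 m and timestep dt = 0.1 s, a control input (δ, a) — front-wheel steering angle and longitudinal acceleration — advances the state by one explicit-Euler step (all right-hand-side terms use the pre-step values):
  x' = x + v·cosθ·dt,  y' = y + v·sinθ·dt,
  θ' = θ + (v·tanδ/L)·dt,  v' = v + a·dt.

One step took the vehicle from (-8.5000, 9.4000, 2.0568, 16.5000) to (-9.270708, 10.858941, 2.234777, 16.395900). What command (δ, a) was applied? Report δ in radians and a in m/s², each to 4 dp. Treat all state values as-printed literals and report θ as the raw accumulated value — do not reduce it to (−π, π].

a = (v'−v)/dt = (-0.104100)/0.1 = -1.0410
Δθ = θ'−θ = 0.177977;  (v·dt/L) = 16.5000·0.1/1.6 = 1.031250
tan δ = Δθ·L/(v·dt) = 0.172584  →  δ = 0.1709

δ = 0.1709, a = -1.0410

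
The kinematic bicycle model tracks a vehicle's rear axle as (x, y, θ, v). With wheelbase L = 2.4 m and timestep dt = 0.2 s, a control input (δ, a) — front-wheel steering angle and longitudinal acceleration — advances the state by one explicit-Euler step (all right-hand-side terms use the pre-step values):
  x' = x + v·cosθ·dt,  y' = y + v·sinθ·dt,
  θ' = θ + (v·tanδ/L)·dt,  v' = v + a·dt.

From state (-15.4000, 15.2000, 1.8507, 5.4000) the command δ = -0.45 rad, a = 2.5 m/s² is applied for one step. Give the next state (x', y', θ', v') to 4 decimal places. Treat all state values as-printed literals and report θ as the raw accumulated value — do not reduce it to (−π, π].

x' = -15.4000 + 5.4000·cos(1.8507)·0.2 = -15.6984
y' = 15.2000 + 5.4000·sin(1.8507)·0.2 = 16.2380
θ' = 1.8507 + (5.4000/2.4)·tan(-0.45)·0.2 = 1.6333
v' = 5.4000 + 2.5000·0.2 = 5.9000

(-15.6984, 16.2380, 1.6333, 5.9000)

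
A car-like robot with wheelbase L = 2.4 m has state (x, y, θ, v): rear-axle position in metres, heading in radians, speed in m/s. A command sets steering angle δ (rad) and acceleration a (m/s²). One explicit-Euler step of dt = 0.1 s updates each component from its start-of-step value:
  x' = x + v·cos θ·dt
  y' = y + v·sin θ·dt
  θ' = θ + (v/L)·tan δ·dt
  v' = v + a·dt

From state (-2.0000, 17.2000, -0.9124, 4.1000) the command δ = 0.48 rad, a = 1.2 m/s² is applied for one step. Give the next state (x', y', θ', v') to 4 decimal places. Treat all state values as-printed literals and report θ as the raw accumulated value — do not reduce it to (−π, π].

(-1.7491, 16.8757, -0.8235, 4.2200)

x' = -2.0000 + 4.1000·cos(-0.9124)·0.1 = -1.7491
y' = 17.2000 + 4.1000·sin(-0.9124)·0.1 = 16.8757
θ' = -0.9124 + (4.1000/2.4)·tan(0.48)·0.1 = -0.8235
v' = 4.1000 + 1.2000·0.1 = 4.2200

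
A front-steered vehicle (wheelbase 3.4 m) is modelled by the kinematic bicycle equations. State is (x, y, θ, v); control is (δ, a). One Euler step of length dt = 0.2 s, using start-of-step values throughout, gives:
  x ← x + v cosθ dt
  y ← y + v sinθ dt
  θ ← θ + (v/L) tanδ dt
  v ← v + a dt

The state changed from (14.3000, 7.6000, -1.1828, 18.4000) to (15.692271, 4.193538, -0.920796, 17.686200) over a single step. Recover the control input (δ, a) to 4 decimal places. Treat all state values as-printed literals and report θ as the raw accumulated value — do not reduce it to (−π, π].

a = (v'−v)/dt = (-0.713800)/0.2 = -3.5690
Δθ = θ'−θ = 0.262004;  (v·dt/L) = 18.4000·0.2/3.4 = 1.082353
tan δ = Δθ·L/(v·dt) = 0.242069  →  δ = 0.2375

δ = 0.2375, a = -3.5690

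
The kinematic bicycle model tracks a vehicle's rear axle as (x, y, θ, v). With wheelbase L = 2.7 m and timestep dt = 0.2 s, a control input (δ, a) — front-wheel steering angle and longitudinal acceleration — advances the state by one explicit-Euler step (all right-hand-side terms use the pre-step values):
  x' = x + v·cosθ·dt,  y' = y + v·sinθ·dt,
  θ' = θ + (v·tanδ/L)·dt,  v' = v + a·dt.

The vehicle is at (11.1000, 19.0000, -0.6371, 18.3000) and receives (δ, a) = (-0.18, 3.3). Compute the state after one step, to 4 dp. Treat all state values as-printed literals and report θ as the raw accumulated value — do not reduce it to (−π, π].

(14.0420, 16.8228, -0.8838, 18.9600)

x' = 11.1000 + 18.3000·cos(-0.6371)·0.2 = 14.0420
y' = 19.0000 + 18.3000·sin(-0.6371)·0.2 = 16.8228
θ' = -0.6371 + (18.3000/2.7)·tan(-0.18)·0.2 = -0.8838
v' = 18.3000 + 3.3000·0.2 = 18.9600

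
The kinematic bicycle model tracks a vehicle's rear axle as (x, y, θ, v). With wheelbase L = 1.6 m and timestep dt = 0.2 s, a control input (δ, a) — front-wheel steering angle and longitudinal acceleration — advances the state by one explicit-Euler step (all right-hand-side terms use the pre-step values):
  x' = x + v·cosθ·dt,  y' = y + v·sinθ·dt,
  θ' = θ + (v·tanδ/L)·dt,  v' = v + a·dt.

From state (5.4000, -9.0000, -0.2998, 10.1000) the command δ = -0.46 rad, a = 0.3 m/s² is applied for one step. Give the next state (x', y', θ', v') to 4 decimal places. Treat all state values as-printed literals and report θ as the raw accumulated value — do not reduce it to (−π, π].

x' = 5.4000 + 10.1000·cos(-0.2998)·0.2 = 7.3299
y' = -9.0000 + 10.1000·sin(-0.2998)·0.2 = -9.5966
θ' = -0.2998 + (10.1000/1.6)·tan(-0.46)·0.2 = -0.9253
v' = 10.1000 + 0.3000·0.2 = 10.1600

(7.3299, -9.5966, -0.9253, 10.1600)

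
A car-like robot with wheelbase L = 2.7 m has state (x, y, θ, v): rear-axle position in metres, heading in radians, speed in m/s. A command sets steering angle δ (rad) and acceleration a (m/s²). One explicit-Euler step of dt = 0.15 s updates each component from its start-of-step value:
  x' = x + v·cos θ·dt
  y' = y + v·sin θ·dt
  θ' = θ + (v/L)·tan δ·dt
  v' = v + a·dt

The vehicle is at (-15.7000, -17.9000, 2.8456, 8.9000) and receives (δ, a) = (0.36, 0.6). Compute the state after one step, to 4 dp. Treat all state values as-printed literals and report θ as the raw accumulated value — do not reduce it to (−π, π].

x' = -15.7000 + 8.9000·cos(2.8456)·0.15 = -16.9769
y' = -17.9000 + 8.9000·sin(2.8456)·0.15 = -17.5106
θ' = 2.8456 + (8.9000/2.7)·tan(0.36)·0.15 = 3.0317
v' = 8.9000 + 0.6000·0.15 = 8.9900

(-16.9769, -17.5106, 3.0317, 8.9900)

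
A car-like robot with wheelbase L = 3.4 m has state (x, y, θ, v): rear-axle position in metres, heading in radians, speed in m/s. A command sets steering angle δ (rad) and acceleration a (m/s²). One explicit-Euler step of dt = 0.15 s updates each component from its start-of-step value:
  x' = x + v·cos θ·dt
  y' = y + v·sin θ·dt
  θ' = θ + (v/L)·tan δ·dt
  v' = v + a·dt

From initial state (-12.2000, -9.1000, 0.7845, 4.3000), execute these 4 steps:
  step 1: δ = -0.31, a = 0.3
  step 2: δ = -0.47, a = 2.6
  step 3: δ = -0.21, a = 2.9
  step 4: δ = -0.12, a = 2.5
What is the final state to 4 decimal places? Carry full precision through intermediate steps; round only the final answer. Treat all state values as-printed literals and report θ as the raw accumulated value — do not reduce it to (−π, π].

(-10.0318, -7.3702, 0.5543, 5.5450)

after step 1 (δ=-0.31, a=0.3): (-11.743507, -8.644326, 0.723732, 4.345000)
after step 2 (δ=-0.47, a=2.6): (-11.255125, -8.212746, 0.626359, 4.735000)
after step 3 (δ=-0.21, a=2.9): (-10.679703, -7.796398, 0.581835, 5.170000)
after step 4 (δ=-0.12, a=2.5): (-10.031807, -7.370217, 0.554332, 5.545000)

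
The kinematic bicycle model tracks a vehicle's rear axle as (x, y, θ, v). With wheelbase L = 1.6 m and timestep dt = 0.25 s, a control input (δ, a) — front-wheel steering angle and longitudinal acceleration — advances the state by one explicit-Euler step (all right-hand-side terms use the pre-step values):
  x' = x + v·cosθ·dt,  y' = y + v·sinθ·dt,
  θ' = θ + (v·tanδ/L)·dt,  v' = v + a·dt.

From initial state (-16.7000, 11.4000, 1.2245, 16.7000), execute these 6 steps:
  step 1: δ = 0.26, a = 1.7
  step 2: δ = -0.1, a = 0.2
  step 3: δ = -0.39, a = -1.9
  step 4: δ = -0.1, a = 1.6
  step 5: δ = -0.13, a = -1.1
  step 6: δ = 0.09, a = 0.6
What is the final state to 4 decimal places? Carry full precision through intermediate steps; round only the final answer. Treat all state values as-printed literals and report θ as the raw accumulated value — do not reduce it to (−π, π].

after step 1 (δ=0.26, a=1.7): (-15.282937, 15.327156, 1.918650, 17.125000)
after step 2 (δ=-0.1, a=0.2): (-16.742333, 19.351987, 1.650176, 17.175000)
after step 3 (δ=-0.39, a=-1.9): (-17.082813, 23.632217, 0.547072, 16.700000)
after step 4 (δ=-0.1, a=1.6): (-13.517148, 25.804005, 0.285261, 17.100000)
after step 5 (δ=-0.13, a=-1.1): (-9.414909, 27.007024, -0.064053, 16.825000)
after step 6 (δ=0.09, a=0.6): (-5.217284, 26.737787, 0.173190, 16.975000)

(-5.2173, 26.7378, 0.1732, 16.9750)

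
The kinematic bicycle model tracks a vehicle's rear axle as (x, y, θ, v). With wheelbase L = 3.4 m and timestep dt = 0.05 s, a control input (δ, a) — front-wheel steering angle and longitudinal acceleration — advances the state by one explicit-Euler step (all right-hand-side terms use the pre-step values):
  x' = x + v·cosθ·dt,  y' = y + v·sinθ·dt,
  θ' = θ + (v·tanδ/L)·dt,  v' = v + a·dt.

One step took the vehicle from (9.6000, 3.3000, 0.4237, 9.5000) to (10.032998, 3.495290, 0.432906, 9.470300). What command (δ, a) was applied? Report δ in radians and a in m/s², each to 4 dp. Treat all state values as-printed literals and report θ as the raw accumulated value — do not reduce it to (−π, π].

a = (v'−v)/dt = (-0.029700)/0.05 = -0.5940
Δθ = θ'−θ = 0.009206;  (v·dt/L) = 9.5000·0.05/3.4 = 0.139706
tan δ = Δθ·L/(v·dt) = 0.065896  →  δ = 0.0658

δ = 0.0658, a = -0.5940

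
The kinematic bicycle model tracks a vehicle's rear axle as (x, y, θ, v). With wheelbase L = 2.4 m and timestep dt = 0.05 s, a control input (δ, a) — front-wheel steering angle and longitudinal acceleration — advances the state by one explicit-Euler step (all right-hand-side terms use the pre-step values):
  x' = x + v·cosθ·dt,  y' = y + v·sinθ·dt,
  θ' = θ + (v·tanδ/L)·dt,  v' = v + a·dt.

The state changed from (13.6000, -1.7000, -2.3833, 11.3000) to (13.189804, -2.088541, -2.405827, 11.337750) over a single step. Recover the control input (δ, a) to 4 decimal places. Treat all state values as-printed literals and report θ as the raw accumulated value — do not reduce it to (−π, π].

δ = -0.0954, a = 0.7550

a = (v'−v)/dt = (0.037750)/0.05 = 0.7550
Δθ = θ'−θ = -0.022527;  (v·dt/L) = 11.3000·0.05/2.4 = 0.235417
tan δ = Δθ·L/(v·dt) = -0.095690  →  δ = -0.0954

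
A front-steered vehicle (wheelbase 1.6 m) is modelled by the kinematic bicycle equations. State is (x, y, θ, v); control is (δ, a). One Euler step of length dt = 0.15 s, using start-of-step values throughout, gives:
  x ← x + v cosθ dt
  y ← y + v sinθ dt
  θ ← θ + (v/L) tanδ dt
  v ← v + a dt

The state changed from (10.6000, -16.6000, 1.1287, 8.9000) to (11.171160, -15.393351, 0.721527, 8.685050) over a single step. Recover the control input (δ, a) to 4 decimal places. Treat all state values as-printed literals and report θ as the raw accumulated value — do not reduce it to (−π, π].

δ = -0.4540, a = -1.4330

a = (v'−v)/dt = (-0.214950)/0.15 = -1.4330
Δθ = θ'−θ = -0.407173;  (v·dt/L) = 8.9000·0.15/1.6 = 0.834375
tan δ = Δθ·L/(v·dt) = -0.487998  →  δ = -0.4540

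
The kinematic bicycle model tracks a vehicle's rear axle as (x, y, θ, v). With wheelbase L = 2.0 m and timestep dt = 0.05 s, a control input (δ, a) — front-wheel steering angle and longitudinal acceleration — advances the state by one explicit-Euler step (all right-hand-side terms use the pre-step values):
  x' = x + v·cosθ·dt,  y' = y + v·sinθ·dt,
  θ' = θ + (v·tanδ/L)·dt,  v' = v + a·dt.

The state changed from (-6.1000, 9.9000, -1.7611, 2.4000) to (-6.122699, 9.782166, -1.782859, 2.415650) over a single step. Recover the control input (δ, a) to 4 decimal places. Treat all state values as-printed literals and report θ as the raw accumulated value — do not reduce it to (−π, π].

δ = -0.3479, a = 0.3130

a = (v'−v)/dt = (0.015650)/0.05 = 0.3130
Δθ = θ'−θ = -0.021759;  (v·dt/L) = 2.4000·0.05/2.0 = 0.060000
tan δ = Δθ·L/(v·dt) = -0.362650  →  δ = -0.3479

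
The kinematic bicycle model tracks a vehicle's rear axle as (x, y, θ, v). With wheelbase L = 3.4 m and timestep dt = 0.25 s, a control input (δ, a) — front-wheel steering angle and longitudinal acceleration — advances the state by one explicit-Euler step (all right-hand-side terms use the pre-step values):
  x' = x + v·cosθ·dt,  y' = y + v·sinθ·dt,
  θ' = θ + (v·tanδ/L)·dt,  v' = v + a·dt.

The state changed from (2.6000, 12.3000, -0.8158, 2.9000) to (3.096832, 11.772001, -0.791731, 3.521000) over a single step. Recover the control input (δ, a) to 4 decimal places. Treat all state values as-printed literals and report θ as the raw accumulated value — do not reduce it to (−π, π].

a = (v'−v)/dt = (0.621000)/0.25 = 2.4840
Δθ = θ'−θ = 0.024069;  (v·dt/L) = 2.9000·0.25/3.4 = 0.213235
tan δ = Δθ·L/(v·dt) = 0.112875  →  δ = 0.1124

δ = 0.1124, a = 2.4840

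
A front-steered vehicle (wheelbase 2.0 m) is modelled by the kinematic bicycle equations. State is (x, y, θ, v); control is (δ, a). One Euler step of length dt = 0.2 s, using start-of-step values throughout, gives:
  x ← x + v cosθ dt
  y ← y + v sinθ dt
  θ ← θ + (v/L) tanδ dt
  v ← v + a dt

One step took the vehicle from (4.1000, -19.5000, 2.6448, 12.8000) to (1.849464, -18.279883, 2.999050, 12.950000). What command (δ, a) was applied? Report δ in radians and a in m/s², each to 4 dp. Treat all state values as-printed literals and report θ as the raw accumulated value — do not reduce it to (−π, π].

a = (v'−v)/dt = (0.150000)/0.2 = 0.7500
Δθ = θ'−θ = 0.354250;  (v·dt/L) = 12.8000·0.2/2.0 = 1.280000
tan δ = Δθ·L/(v·dt) = 0.276758  →  δ = 0.2700

δ = 0.2700, a = 0.7500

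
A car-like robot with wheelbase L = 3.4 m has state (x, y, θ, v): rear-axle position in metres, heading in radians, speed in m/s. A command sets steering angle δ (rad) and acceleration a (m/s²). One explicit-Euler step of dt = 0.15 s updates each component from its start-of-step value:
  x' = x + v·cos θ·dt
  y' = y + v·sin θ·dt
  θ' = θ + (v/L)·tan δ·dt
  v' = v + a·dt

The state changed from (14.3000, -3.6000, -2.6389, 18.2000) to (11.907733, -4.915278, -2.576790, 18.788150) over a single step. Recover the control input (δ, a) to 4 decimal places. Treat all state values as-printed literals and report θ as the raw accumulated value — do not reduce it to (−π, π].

a = (v'−v)/dt = (0.588150)/0.15 = 3.9210
Δθ = θ'−θ = 0.062110;  (v·dt/L) = 18.2000·0.15/3.4 = 0.802941
tan δ = Δθ·L/(v·dt) = 0.077353  →  δ = 0.0772

δ = 0.0772, a = 3.9210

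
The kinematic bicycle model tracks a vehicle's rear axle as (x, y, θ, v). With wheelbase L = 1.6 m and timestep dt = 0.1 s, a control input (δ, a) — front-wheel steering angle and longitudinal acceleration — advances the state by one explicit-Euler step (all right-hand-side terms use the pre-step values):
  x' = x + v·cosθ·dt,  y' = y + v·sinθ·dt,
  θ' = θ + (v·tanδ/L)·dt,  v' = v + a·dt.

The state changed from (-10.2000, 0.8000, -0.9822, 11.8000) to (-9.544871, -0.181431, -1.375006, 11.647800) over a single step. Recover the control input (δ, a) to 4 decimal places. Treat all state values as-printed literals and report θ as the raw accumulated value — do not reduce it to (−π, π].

a = (v'−v)/dt = (-0.152200)/0.1 = -1.5220
Δθ = θ'−θ = -0.392806;  (v·dt/L) = 11.8000·0.1/1.6 = 0.737500
tan δ = Δθ·L/(v·dt) = -0.532618  →  δ = -0.4894

δ = -0.4894, a = -1.5220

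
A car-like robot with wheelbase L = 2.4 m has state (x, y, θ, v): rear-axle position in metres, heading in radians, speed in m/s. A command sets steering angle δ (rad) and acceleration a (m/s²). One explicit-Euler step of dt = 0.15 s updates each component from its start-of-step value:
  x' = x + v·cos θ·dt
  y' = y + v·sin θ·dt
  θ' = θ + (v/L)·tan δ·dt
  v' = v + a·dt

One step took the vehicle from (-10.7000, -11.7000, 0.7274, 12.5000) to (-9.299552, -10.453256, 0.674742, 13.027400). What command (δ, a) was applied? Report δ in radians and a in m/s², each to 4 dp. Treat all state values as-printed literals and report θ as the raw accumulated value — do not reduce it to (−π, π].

δ = -0.0673, a = 3.5160

a = (v'−v)/dt = (0.527400)/0.15 = 3.5160
Δθ = θ'−θ = -0.052658;  (v·dt/L) = 12.5000·0.15/2.4 = 0.781250
tan δ = Δθ·L/(v·dt) = -0.067402  →  δ = -0.0673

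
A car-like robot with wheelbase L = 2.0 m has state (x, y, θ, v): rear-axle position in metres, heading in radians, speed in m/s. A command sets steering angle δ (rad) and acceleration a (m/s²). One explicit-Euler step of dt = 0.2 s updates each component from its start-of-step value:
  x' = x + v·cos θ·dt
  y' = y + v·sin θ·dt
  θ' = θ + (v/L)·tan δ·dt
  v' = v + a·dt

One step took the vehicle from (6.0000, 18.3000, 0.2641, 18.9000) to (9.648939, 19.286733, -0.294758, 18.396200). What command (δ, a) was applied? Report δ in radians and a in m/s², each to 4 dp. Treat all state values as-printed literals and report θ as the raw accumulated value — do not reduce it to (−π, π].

a = (v'−v)/dt = (-0.503800)/0.2 = -2.5190
Δθ = θ'−θ = -0.558858;  (v·dt/L) = 18.9000·0.2/2.0 = 1.890000
tan δ = Δθ·L/(v·dt) = -0.295692  →  δ = -0.2875

δ = -0.2875, a = -2.5190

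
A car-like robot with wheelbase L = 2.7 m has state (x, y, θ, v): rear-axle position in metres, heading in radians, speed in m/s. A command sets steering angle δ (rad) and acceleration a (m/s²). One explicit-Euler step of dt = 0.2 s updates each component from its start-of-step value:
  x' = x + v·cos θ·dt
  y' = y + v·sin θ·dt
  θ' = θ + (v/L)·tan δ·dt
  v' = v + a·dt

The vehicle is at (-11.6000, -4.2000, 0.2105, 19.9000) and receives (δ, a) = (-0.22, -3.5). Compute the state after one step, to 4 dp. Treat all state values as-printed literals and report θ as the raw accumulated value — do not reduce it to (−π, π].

(-7.7079, -3.3684, -0.1191, 19.2000)

x' = -11.6000 + 19.9000·cos(0.2105)·0.2 = -7.7079
y' = -4.2000 + 19.9000·sin(0.2105)·0.2 = -3.3684
θ' = 0.2105 + (19.9000/2.7)·tan(-0.22)·0.2 = -0.1191
v' = 19.9000 − 3.5000·0.2 = 19.2000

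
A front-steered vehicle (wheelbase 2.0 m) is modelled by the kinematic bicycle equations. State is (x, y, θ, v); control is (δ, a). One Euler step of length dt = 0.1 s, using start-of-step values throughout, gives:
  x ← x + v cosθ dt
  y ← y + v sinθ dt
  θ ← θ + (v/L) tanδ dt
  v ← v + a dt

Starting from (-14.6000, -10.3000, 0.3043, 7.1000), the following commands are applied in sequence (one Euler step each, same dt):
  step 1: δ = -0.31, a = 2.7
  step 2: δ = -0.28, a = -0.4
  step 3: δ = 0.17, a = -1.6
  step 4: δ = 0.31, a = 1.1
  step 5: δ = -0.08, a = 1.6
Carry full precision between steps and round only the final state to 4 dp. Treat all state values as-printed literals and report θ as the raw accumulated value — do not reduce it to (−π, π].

(-11.0563, -9.5915, 0.2332, 7.4400)

after step 1 (δ=-0.31, a=2.7): (-13.922620, -10.087266, 0.190584, 7.370000)
after step 2 (δ=-0.28, a=-0.4): (-13.198964, -9.947655, 0.084620, 7.330000)
after step 3 (δ=0.17, a=-1.6): (-12.468587, -9.885702, 0.147532, 7.170000)
after step 4 (δ=0.31, a=1.1): (-11.759375, -9.780305, 0.262370, 7.280000)
after step 5 (δ=-0.08, a=1.6): (-11.056289, -9.591484, 0.233187, 7.440000)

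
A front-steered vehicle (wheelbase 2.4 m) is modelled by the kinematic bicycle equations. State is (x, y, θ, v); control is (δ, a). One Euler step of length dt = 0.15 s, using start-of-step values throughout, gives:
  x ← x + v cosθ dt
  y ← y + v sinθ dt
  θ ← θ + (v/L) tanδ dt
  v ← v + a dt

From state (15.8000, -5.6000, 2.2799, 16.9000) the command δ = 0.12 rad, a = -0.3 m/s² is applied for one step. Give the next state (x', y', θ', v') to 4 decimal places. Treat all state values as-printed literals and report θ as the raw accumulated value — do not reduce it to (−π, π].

(14.1493, -3.6761, 2.4073, 16.8550)

x' = 15.8000 + 16.9000·cos(2.2799)·0.15 = 14.1493
y' = -5.6000 + 16.9000·sin(2.2799)·0.15 = -3.6761
θ' = 2.2799 + (16.9000/2.4)·tan(0.12)·0.15 = 2.4073
v' = 16.9000 − 0.3000·0.15 = 16.8550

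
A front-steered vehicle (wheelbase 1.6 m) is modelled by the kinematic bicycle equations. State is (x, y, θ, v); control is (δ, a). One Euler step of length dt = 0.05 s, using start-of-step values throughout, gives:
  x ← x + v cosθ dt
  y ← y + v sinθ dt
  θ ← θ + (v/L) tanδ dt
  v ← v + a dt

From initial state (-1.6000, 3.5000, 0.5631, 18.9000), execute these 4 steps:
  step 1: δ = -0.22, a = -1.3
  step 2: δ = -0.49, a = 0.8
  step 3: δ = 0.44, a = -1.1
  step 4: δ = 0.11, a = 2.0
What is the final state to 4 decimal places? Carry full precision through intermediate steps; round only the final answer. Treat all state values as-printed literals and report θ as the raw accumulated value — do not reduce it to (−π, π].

after step 1 (δ=-0.22, a=-1.3): (-0.800904, 4.004451, 0.431025, 18.835000)
after step 2 (δ=-0.49, a=0.8): (0.054712, 4.397916, 0.117076, 18.875000)
after step 3 (δ=0.44, a=-1.1): (0.992001, 4.508154, 0.394763, 18.820000)
after step 4 (δ=0.11, a=2.0): (1.860627, 4.870052, 0.459719, 18.920000)

(1.8606, 4.8701, 0.4597, 18.9200)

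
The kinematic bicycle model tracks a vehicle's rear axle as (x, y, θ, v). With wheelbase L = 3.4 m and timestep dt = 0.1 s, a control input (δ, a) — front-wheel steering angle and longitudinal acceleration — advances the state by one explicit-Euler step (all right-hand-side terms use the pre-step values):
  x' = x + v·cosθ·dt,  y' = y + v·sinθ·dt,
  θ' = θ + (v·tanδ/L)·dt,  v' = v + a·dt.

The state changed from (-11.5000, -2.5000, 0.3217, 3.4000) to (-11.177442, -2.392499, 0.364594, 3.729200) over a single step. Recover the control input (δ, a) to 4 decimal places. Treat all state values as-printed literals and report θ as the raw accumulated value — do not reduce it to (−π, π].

δ = 0.4052, a = 3.2920

a = (v'−v)/dt = (0.329200)/0.1 = 3.2920
Δθ = θ'−θ = 0.042894;  (v·dt/L) = 3.4000·0.1/3.4 = 0.100000
tan δ = Δθ·L/(v·dt) = 0.428940  →  δ = 0.4052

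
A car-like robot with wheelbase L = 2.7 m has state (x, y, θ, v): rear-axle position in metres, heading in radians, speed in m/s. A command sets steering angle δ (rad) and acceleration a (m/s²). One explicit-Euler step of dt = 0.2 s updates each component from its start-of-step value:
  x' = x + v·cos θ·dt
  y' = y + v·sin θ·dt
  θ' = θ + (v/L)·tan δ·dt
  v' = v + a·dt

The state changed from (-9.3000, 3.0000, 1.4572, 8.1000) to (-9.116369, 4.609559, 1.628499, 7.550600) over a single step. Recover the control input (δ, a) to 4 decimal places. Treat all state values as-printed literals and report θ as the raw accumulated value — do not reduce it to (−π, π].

δ = 0.2781, a = -2.7470

a = (v'−v)/dt = (-0.549400)/0.2 = -2.7470
Δθ = θ'−θ = 0.171299;  (v·dt/L) = 8.1000·0.2/2.7 = 0.600000
tan δ = Δθ·L/(v·dt) = 0.285498  →  δ = 0.2781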